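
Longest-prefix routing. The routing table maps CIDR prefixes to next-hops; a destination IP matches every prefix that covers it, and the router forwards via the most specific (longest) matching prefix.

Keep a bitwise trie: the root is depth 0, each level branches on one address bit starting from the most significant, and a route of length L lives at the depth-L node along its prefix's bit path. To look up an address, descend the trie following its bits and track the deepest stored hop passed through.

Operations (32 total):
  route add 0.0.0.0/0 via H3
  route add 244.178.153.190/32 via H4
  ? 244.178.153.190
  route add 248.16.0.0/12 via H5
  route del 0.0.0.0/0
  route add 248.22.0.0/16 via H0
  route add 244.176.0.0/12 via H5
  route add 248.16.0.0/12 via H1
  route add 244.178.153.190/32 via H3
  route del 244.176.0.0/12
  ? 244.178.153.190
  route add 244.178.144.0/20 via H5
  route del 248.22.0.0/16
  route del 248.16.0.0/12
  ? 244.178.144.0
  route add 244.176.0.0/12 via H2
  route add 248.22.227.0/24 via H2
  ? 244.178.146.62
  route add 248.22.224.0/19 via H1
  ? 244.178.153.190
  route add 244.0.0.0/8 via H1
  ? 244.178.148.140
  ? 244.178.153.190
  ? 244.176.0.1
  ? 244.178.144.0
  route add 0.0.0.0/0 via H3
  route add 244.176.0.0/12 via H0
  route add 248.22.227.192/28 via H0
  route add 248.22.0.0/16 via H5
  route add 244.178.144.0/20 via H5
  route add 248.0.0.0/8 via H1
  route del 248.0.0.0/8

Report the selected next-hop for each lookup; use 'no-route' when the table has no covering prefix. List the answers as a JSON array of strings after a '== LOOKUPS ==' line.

Process each operation:
  + 0.0.0.0/0 (H3) depth=0
  + 244.178.153.190/32 (H4) depth=32
  ? 244.178.153.190  path d0:H3→d1:-→d2:-→d3:-→d4:-→d5:-→d6:-→d7:-→d8:-→d9:-→d10:-→d11:-→d12:-→d13:-→d14:-→d15:-→d16:-→d17:-→d18:-→d19:-→d20:-→d21:-→d22:-→d23:-→d24:-→d25:-→d26:-→d27:-→d28:-→d29:-→d30:-→d31:-→d32:H4  best=H4
  + 248.16.0.0/12 (H5) depth=12
  del 0.0.0.0/0 (clear depth 0)
  + 248.22.0.0/16 (H0) depth=16
  + 244.176.0.0/12 (H5) depth=12
  + 248.16.0.0/12 (H1) depth=12
  + 244.178.153.190/32 (H3) depth=32
  del 244.176.0.0/12 (clear depth 12)
  ? 244.178.153.190  path d0:-→d1:-→d2:-→d3:-→d4:-→d5:-→d6:-→d7:-→d8:-→d9:-→d10:-→d11:-→d12:-→d13:-→d14:-→d15:-→d16:-→d17:-→d18:-→d19:-→d20:-→d21:-→d22:-→d23:-→d24:-→d25:-→d26:-→d27:-→d28:-→d29:-→d30:-→d31:-→d32:H3  best=H3
  + 244.178.144.0/20 (H5) depth=20
  del 248.22.0.0/16 (clear depth 16)
  del 248.16.0.0/12 (clear depth 12)
  ? 244.178.144.0  path d0:-→d1:-→d2:-→d3:-→d4:-→d5:-→d6:-→d7:-→d8:-→d9:-→d10:-→d11:-→d12:-→d13:-→d14:-→d15:-→d16:-→d17:-→d18:-→d19:-→d20:H5  best=H5
  + 244.176.0.0/12 (H2) depth=12
  + 248.22.227.0/24 (H2) depth=24
  ? 244.178.146.62  path d0:-→d1:-→d2:-→d3:-→d4:-→d5:-→d6:-→d7:-→d8:-→d9:-→d10:-→d11:-→d12:H2→d13:-→d14:-→d15:-→d16:-→d17:-→d18:-→d19:-→d20:H5  best=H5
  + 248.22.224.0/19 (H1) depth=19
  ? 244.178.153.190  path d0:-→d1:-→d2:-→d3:-→d4:-→d5:-→d6:-→d7:-→d8:-→d9:-→d10:-→d11:-→d12:H2→d13:-→d14:-→d15:-→d16:-→d17:-→d18:-→d19:-→d20:H5→d21:-→d22:-→d23:-→d24:-→d25:-→d26:-→d27:-→d28:-→d29:-→d30:-→d31:-→d32:H3  best=H3
  + 244.0.0.0/8 (H1) depth=8
  ? 244.178.148.140  path d0:-→d1:-→d2:-→d3:-→d4:-→d5:-→d6:-→d7:-→d8:H1→d9:-→d10:-→d11:-→d12:H2→d13:-→d14:-→d15:-→d16:-→d17:-→d18:-→d19:-→d20:H5  best=H5
  ? 244.178.153.190  path d0:-→d1:-→d2:-→d3:-→d4:-→d5:-→d6:-→d7:-→d8:H1→d9:-→d10:-→d11:-→d12:H2→d13:-→d14:-→d15:-→d16:-→d17:-→d18:-→d19:-→d20:H5→d21:-→d22:-→d23:-→d24:-→d25:-→d26:-→d27:-→d28:-→d29:-→d30:-→d31:-→d32:H3  best=H3
  ? 244.176.0.1  path d0:-→d1:-→d2:-→d3:-→d4:-→d5:-→d6:-→d7:-→d8:H1→d9:-→d10:-→d11:-→d12:H2→d13:-→d14:-  best=H2
  ? 244.178.144.0  path d0:-→d1:-→d2:-→d3:-→d4:-→d5:-→d6:-→d7:-→d8:H1→d9:-→d10:-→d11:-→d12:H2→d13:-→d14:-→d15:-→d16:-→d17:-→d18:-→d19:-→d20:H5  best=H5
  + 0.0.0.0/0 (H3) depth=0
  + 244.176.0.0/12 (H0) depth=12
  + 248.22.227.192/28 (H0) depth=28
  + 248.22.0.0/16 (H5) depth=16
  + 244.178.144.0/20 (H5) depth=20
  + 248.0.0.0/8 (H1) depth=8
  del 248.0.0.0/8 (clear depth 8)

== LOOKUPS ==
["H4","H3","H5","H5","H3","H5","H3","H2","H5"]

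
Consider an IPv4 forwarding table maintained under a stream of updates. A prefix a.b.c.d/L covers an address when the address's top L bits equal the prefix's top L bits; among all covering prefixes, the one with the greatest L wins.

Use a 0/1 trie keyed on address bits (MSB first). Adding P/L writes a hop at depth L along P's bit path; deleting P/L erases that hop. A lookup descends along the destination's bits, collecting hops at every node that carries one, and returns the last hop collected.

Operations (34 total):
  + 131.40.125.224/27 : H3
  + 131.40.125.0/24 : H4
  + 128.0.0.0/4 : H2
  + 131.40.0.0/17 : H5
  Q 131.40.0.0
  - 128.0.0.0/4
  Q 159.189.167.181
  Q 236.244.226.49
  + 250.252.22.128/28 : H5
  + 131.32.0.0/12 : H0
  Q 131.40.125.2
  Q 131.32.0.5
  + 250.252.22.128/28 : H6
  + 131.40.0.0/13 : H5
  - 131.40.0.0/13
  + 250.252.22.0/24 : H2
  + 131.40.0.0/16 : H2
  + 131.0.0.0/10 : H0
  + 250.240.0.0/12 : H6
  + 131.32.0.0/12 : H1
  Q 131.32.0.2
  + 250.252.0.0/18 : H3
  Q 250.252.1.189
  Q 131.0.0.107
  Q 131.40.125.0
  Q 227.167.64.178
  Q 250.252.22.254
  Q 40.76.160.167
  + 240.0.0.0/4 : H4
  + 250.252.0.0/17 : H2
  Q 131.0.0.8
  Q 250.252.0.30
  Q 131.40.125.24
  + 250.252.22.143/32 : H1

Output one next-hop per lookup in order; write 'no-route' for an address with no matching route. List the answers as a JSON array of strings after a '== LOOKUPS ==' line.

Trace:
  add 131.40.125.224/27 -> H3 at depth 27
  add 131.40.125.0/24 -> H4 at depth 24
  add 128.0.0.0/4 -> H2 at depth 4
  add 131.40.0.0/17 -> H5 at depth 17
  ? 131.40.0.0  path d0:-→d1:-→d2:-→d3:-→d4:H2→d5:-→d6:-→d7:-→d8:-→d9:-→d10:-→d11:-→d12:-→d13:-→d14:-→d15:-→d16:-→d17:H5  best=H5
  - 128.0.0.0/4 clear@4
  ? 159.189.167.181  path d0:-→d1:-→d2:-→d3:-  best=no-route
  ? 236.244.226.49  path d0:-→d1:-  best=no-route
  add 250.252.22.128/28 -> H5 at depth 28
  add 131.32.0.0/12 -> H0 at depth 12
  ? 131.40.125.2  path d0:-→d1:-→d2:-→d3:-→d4:-→d5:-→d6:-→d7:-→d8:-→d9:-→d10:-→d11:-→d12:H0→d13:-→d14:-→d15:-→d16:-→d17:H5→d18:-→d19:-→d20:-→d21:-→d22:-→d23:-→d24:H4  best=H4
  ? 131.32.0.5  path d0:-→d1:-→d2:-→d3:-→d4:-→d5:-→d6:-→d7:-→d8:-→d9:-→d10:-→d11:-→d12:H0  best=H0
  add 250.252.22.128/28 -> H6 at depth 28
  add 131.40.0.0/13 -> H5 at depth 13
  - 131.40.0.0/13 clear@13
  add 250.252.22.0/24 -> H2 at depth 24
  add 131.40.0.0/16 -> H2 at depth 16
  add 131.0.0.0/10 -> H0 at depth 10
  add 250.240.0.0/12 -> H6 at depth 12
  add 131.32.0.0/12 -> H1 at depth 12
  ? 131.32.0.2  path d0:-→d1:-→d2:-→d3:-→d4:-→d5:-→d6:-→d7:-→d8:-→d9:-→d10:H0→d11:-→d12:H1  best=H1
  add 250.252.0.0/18 -> H3 at depth 18
  ? 250.252.1.189  path d0:-→d1:-→d2:-→d3:-→d4:-→d5:-→d6:-→d7:-→d8:-→d9:-→d10:-→d11:-→d12:H6→d13:-→d14:-→d15:-→d16:-→d17:-→d18:H3→d19:-  best=H3
  ? 131.0.0.107  path d0:-→d1:-→d2:-→d3:-→d4:-→d5:-→d6:-→d7:-→d8:-→d9:-→d10:H0  best=H0
  ? 131.40.125.0  path d0:-→d1:-→d2:-→d3:-→d4:-→d5:-→d6:-→d7:-→d8:-→d9:-→d10:H0→d11:-→d12:H1→d13:-→d14:-→d15:-→d16:H2→d17:H5→d18:-→d19:-→d20:-→d21:-→d22:-→d23:-→d24:H4  best=H4
  ? 227.167.64.178  path d0:-→d1:-→d2:-→d3:-  best=no-route
  ? 250.252.22.254  path d0:-→d1:-→d2:-→d3:-→d4:-→d5:-→d6:-→d7:-→d8:-→d9:-→d10:-→d11:-→d12:H6→d13:-→d14:-→d15:-→d16:-→d17:-→d18:H3→d19:-→d20:-→d21:-→d22:-→d23:-→d24:H2→d25:-  best=H2
  ? 40.76.160.167  path d0:-  best=no-route
  add 240.0.0.0/4 -> H4 at depth 4
  add 250.252.0.0/17 -> H2 at depth 17
  ? 131.0.0.8  path d0:-→d1:-→d2:-→d3:-→d4:-→d5:-→d6:-→d7:-→d8:-→d9:-→d10:H0  best=H0
  ? 250.252.0.30  path d0:-→d1:-→d2:-→d3:-→d4:H4→d5:-→d6:-→d7:-→d8:-→d9:-→d10:-→d11:-→d12:H6→d13:-→d14:-→d15:-→d16:-→d17:H2→d18:H3→d19:-  best=H3
  ? 131.40.125.24  path d0:-→d1:-→d2:-→d3:-→d4:-→d5:-→d6:-→d7:-→d8:-→d9:-→d10:H0→d11:-→d12:H1→d13:-→d14:-→d15:-→d16:H2→d17:H5→d18:-→d19:-→d20:-→d21:-→d22:-→d23:-→d24:H4  best=H4
  add 250.252.22.143/32 -> H1 at depth 32

== LOOKUPS ==
["H5","no-route","no-route","H4","H0","H1","H3","H0","H4","no-route","H2","no-route","H0","H3","H4"]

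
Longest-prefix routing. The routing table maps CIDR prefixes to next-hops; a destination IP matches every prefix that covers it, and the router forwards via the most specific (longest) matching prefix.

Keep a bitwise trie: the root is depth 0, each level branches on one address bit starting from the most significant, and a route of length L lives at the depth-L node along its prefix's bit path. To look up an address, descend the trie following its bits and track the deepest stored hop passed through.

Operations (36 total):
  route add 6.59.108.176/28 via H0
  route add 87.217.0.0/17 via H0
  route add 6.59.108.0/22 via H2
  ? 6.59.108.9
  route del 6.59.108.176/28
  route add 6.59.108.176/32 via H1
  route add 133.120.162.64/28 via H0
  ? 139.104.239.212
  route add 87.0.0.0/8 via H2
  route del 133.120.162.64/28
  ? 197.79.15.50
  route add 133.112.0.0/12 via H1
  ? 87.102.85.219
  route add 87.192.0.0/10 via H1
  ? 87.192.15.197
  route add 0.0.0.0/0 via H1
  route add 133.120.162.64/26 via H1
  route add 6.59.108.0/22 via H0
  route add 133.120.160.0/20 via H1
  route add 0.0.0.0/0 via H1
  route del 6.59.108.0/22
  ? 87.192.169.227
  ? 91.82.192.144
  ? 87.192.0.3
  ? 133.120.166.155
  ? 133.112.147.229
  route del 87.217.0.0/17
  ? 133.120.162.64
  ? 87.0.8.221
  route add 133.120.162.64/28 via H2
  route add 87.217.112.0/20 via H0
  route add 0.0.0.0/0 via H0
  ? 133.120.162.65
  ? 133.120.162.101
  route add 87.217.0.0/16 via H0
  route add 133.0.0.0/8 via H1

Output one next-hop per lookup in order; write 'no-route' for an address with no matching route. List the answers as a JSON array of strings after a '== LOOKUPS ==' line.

Apply in order:
  add 6.59.108.176/28 -> H0 at depth 28
  add 87.217.0.0/17 -> H0 at depth 17
  add 6.59.108.0/22 -> H2 at depth 22
  ? 6.59.108.9  path d0:-→d1:-→d2:-→d3:-→d4:-→d5:-→d6:-→d7:-→d8:-→d9:-→d10:-→d11:-→d12:-→d13:-→d14:-→d15:-→d16:-→d17:-→d18:-→d19:-→d20:-→d21:-→d22:H2→d23:-→d24:-  best=H2
  del 6.59.108.176/28 (clear depth 28)
  add 6.59.108.176/32 -> H1 at depth 32
  add 133.120.162.64/28 -> H0 at depth 28
  ? 139.104.239.212  path d0:-→d1:-→d2:-→d3:-→d4:-  best=no-route
  add 87.0.0.0/8 -> H2 at depth 8
  del 133.120.162.64/28 (clear depth 28)
  ? 197.79.15.50  path d0:-→d1:-  best=no-route
  add 133.112.0.0/12 -> H1 at depth 12
  ? 87.102.85.219  path d0:-→d1:-→d2:-→d3:-→d4:-→d5:-→d6:-→d7:-→d8:H2  best=H2
  add 87.192.0.0/10 -> H1 at depth 10
  ? 87.192.15.197  path d0:-→d1:-→d2:-→d3:-→d4:-→d5:-→d6:-→d7:-→d8:H2→d9:-→d10:H1→d11:-  best=H1
  add 0.0.0.0/0 -> H1 at depth 0
  add 133.120.162.64/26 -> H1 at depth 26
  add 6.59.108.0/22 -> H0 at depth 22
  add 133.120.160.0/20 -> H1 at depth 20
  add 0.0.0.0/0 -> H1 at depth 0
  del 6.59.108.0/22 (clear depth 22)
  ? 87.192.169.227  path d0:H1→d1:-→d2:-→d3:-→d4:-→d5:-→d6:-→d7:-→d8:H2→d9:-→d10:H1→d11:-  best=H1
  ? 91.82.192.144  path d0:H1→d1:-→d2:-→d3:-→d4:-  best=H1
  ? 87.192.0.3  path d0:H1→d1:-→d2:-→d3:-→d4:-→d5:-→d6:-→d7:-→d8:H2→d9:-→d10:H1→d11:-  best=H1
  ? 133.120.166.155  path d0:H1→d1:-→d2:-→d3:-→d4:-→d5:-→d6:-→d7:-→d8:-→d9:-→d10:-→d11:-→d12:H1→d13:-→d14:-→d15:-→d16:-→d17:-→d18:-→d19:-→d20:H1→d21:-  best=H1
  ? 133.112.147.229  path d0:H1→d1:-→d2:-→d3:-→d4:-→d5:-→d6:-→d7:-→d8:-→d9:-→d10:-→d11:-→d12:H1  best=H1
  del 87.217.0.0/17 (clear depth 17)
  ? 133.120.162.64  path d0:H1→d1:-→d2:-→d3:-→d4:-→d5:-→d6:-→d7:-→d8:-→d9:-→d10:-→d11:-→d12:H1→d13:-→d14:-→d15:-→d16:-→d17:-→d18:-→d19:-→d20:H1→d21:-→d22:-→d23:-→d24:-→d25:-→d26:H1→d27:-→d28:-  best=H1
  ? 87.0.8.221  path d0:H1→d1:-→d2:-→d3:-→d4:-→d5:-→d6:-→d7:-→d8:H2  best=H2
  add 133.120.162.64/28 -> H2 at depth 28
  add 87.217.112.0/20 -> H0 at depth 20
  add 0.0.0.0/0 -> H0 at depth 0
  ? 133.120.162.65  path d0:H0→d1:-→d2:-→d3:-→d4:-→d5:-→d6:-→d7:-→d8:-→d9:-→d10:-→d11:-→d12:H1→d13:-→d14:-→d15:-→d16:-→d17:-→d18:-→d19:-→d20:H1→d21:-→d22:-→d23:-→d24:-→d25:-→d26:H1→d27:-→d28:H2  best=H2
  ? 133.120.162.101  path d0:H0→d1:-→d2:-→d3:-→d4:-→d5:-→d6:-→d7:-→d8:-→d9:-→d10:-→d11:-→d12:H1→d13:-→d14:-→d15:-→d16:-→d17:-→d18:-→d19:-→d20:H1→d21:-→d22:-→d23:-→d24:-→d25:-→d26:H1  best=H1
  add 87.217.0.0/16 -> H0 at depth 16
  add 133.0.0.0/8 -> H1 at depth 8

== LOOKUPS ==
["H2","no-route","no-route","H2","H1","H1","H1","H1","H1","H1","H1","H2","H2","H1"]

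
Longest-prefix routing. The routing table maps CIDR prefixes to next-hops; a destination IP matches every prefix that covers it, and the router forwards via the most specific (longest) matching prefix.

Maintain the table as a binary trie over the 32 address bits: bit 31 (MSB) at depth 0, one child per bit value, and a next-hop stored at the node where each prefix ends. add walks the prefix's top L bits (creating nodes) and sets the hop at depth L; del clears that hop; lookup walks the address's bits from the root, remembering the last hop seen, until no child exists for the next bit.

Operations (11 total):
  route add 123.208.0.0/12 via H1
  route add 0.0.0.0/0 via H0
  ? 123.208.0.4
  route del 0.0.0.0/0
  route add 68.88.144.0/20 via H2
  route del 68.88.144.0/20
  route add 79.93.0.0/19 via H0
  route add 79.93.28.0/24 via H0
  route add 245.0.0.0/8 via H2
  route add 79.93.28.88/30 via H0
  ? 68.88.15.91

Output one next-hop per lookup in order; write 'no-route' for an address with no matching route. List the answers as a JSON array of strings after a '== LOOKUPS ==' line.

Process each operation:
  + 123.208.0.0/12 (H1) depth=12
  + 0.0.0.0/0 (H0) depth=0
  ? 123.208.0.4  path d0:H0→d1:-→d2:-→d3:-→d4:-→d5:-→d6:-→d7:-→d8:-→d9:-→d10:-→d11:-→d12:H1  best=H1
  - 0.0.0.0/0 clear@0
  + 68.88.144.0/20 (H2) depth=20
  - 68.88.144.0/20 clear@20
  + 79.93.0.0/19 (H0) depth=19
  + 79.93.28.0/24 (H0) depth=24
  + 245.0.0.0/8 (H2) depth=8
  + 79.93.28.88/30 (H0) depth=30
  ? 68.88.15.91  path d0:-→d1:-→d2:-→d3:-→d4:-→d5:-→d6:-→d7:-→d8:-→d9:-→d10:-→d11:-→d12:-→d13:-→d14:-→d15:-→d16:-  best=no-route

== LOOKUPS ==
["H1","no-route"]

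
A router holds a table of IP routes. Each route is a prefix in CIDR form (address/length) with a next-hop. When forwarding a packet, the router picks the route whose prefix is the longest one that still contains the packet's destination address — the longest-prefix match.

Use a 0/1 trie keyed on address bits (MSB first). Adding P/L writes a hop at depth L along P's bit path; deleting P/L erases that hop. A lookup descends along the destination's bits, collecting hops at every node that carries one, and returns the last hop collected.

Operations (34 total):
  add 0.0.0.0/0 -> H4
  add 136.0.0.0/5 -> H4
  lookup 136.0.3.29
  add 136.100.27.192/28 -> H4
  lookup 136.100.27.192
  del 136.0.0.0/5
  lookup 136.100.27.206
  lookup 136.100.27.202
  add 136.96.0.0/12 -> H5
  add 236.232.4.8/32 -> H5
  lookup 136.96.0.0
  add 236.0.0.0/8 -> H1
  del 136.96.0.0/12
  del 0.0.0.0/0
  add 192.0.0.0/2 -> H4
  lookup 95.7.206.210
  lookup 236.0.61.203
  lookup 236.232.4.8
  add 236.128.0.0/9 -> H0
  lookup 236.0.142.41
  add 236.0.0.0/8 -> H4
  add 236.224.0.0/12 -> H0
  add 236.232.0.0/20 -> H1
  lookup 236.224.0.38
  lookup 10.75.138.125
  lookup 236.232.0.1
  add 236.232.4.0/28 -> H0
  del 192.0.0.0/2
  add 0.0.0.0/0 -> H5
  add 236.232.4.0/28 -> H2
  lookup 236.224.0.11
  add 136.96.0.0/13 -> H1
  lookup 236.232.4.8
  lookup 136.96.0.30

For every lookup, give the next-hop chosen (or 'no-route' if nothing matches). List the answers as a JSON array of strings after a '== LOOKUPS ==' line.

Process each operation:
  + 0.0.0.0/0 (H4) depth=0
  + 136.0.0.0/5 (H4) depth=5
  ? 136.0.3.29  path d0:H4→d1:-→d2:-→d3:-→d4:-→d5:H4  best=H4
  + 136.100.27.192/28 (H4) depth=28
  ? 136.100.27.192  path d0:H4→d1:-→d2:-→d3:-→d4:-→d5:H4→d6:-→d7:-→d8:-→d9:-→d10:-→d11:-→d12:-→d13:-→d14:-→d15:-→d16:-→d17:-→d18:-→d19:-→d20:-→d21:-→d22:-→d23:-→d24:-→d25:-→d26:-→d27:-→d28:H4  best=H4
  - 136.0.0.0/5 clear@5
  ? 136.100.27.206  path d0:H4→d1:-→d2:-→d3:-→d4:-→d5:-→d6:-→d7:-→d8:-→d9:-→d10:-→d11:-→d12:-→d13:-→d14:-→d15:-→d16:-→d17:-→d18:-→d19:-→d20:-→d21:-→d22:-→d23:-→d24:-→d25:-→d26:-→d27:-→d28:H4  best=H4
  ? 136.100.27.202  path d0:H4→d1:-→d2:-→d3:-→d4:-→d5:-→d6:-→d7:-→d8:-→d9:-→d10:-→d11:-→d12:-→d13:-→d14:-→d15:-→d16:-→d17:-→d18:-→d19:-→d20:-→d21:-→d22:-→d23:-→d24:-→d25:-→d26:-→d27:-→d28:H4  best=H4
  + 136.96.0.0/12 (H5) depth=12
  + 236.232.4.8/32 (H5) depth=32
  ? 136.96.0.0  path d0:H4→d1:-→d2:-→d3:-→d4:-→d5:-→d6:-→d7:-→d8:-→d9:-→d10:-→d11:-→d12:H5→d13:-  best=H5
  + 236.0.0.0/8 (H1) depth=8
  - 136.96.0.0/12 clear@12
  - 0.0.0.0/0 clear@0
  + 192.0.0.0/2 (H4) depth=2
  ? 95.7.206.210  path d0:-  best=no-route
  ? 236.0.61.203  path d0:-→d1:-→d2:H4→d3:-→d4:-→d5:-→d6:-→d7:-→d8:H1  best=H1
  ? 236.232.4.8  path d0:-→d1:-→d2:H4→d3:-→d4:-→d5:-→d6:-→d7:-→d8:H1→d9:-→d10:-→d11:-→d12:-→d13:-→d14:-→d15:-→d16:-→d17:-→d18:-→d19:-→d20:-→d21:-→d22:-→d23:-→d24:-→d25:-→d26:-→d27:-→d28:-→d29:-→d30:-→d31:-→d32:H5  best=H5
  + 236.128.0.0/9 (H0) depth=9
  ? 236.0.142.41  path d0:-→d1:-→d2:H4→d3:-→d4:-→d5:-→d6:-→d7:-→d8:H1  best=H1
  + 236.0.0.0/8 (H4) depth=8
  + 236.224.0.0/12 (H0) depth=12
  + 236.232.0.0/20 (H1) depth=20
  ? 236.224.0.38  path d0:-→d1:-→d2:H4→d3:-→d4:-→d5:-→d6:-→d7:-→d8:H4→d9:H0→d10:-→d11:-→d12:H0  best=H0
  ? 10.75.138.125  path d0:-  best=no-route
  ? 236.232.0.1  path d0:-→d1:-→d2:H4→d3:-→d4:-→d5:-→d6:-→d7:-→d8:H4→d9:H0→d10:-→d11:-→d12:H0→d13:-→d14:-→d15:-→d16:-→d17:-→d18:-→d19:-→d20:H1→d21:-  best=H1
  + 236.232.4.0/28 (H0) depth=28
  - 192.0.0.0/2 clear@2
  + 0.0.0.0/0 (H5) depth=0
  + 236.232.4.0/28 (H2) depth=28
  ? 236.224.0.11  path d0:H5→d1:-→d2:-→d3:-→d4:-→d5:-→d6:-→d7:-→d8:H4→d9:H0→d10:-→d11:-→d12:H0  best=H0
  + 136.96.0.0/13 (H1) depth=13
  ? 236.232.4.8  path d0:H5→d1:-→d2:-→d3:-→d4:-→d5:-→d6:-→d7:-→d8:H4→d9:H0→d10:-→d11:-→d12:H0→d13:-→d14:-→d15:-→d16:-→d17:-→d18:-→d19:-→d20:H1→d21:-→d22:-→d23:-→d24:-→d25:-→d26:-→d27:-→d28:H2→d29:-→d30:-→d31:-→d32:H5  best=H5
  ? 136.96.0.30  path d0:H5→d1:-→d2:-→d3:-→d4:-→d5:-→d6:-→d7:-→d8:-→d9:-→d10:-→d11:-→d12:-→d13:H1  best=H1

== LOOKUPS ==
["H4","H4","H4","H4","H5","no-route","H1","H5","H1","H0","no-route","H1","H0","H5","H1"]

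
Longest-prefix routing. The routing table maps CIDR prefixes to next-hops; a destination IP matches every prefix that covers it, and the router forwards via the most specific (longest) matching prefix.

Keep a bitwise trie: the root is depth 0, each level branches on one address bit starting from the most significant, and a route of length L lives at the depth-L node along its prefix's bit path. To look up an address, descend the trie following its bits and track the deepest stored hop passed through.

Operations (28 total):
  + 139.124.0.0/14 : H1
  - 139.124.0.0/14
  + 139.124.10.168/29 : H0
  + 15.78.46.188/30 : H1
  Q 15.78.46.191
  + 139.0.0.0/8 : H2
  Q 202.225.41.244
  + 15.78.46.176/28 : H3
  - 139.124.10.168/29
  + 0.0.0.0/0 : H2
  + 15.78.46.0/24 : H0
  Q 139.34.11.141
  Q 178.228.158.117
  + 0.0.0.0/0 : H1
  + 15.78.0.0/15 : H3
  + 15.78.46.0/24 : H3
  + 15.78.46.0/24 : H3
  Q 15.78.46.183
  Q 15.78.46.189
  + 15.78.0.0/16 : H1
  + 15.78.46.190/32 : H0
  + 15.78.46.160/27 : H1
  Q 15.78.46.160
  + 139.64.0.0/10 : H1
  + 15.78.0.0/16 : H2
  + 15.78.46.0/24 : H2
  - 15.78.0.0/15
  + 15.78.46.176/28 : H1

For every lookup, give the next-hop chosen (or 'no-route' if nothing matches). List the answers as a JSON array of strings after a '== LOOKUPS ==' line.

Process each operation:
  add 139.124.0.0/14 -> H1 at depth 14
  del 139.124.0.0/14 (clear depth 14)
  add 139.124.10.168/29 -> H0 at depth 29
  add 15.78.46.188/30 -> H1 at depth 30
  lookup 15.78.46.191: bits 000011110100111000101110101111 walk d0:-→d1:-→d2:-→d3:-→d4:-→d5:-→d6:-→d7:-→d8:-→d9:-→d10:-→d11:-→d12:-→d13:-→d14:-→d15:-→d16:-→d17:-→d18:-→d19:-→d20:-→d21:-→d22:-→d23:-→d24:-→d25:-→d26:-→d27:-→d28:-→d29:-→d30:H1 -> H1
  add 139.0.0.0/8 -> H2 at depth 8
  lookup 202.225.41.244: bits 1 walk d0:-→d1:- -> no-route
  add 15.78.46.176/28 -> H3 at depth 28
  del 139.124.10.168/29 (clear depth 29)
  add 0.0.0.0/0 -> H2 at depth 0
  add 15.78.46.0/24 -> H0 at depth 24
  lookup 139.34.11.141: bits 100010110 walk d0:H2→d1:-→d2:-→d3:-→d4:-→d5:-→d6:-→d7:-→d8:H2→d9:- -> H2
  lookup 178.228.158.117: bits 10 walk d0:H2→d1:-→d2:- -> H2
  add 0.0.0.0/0 -> H1 at depth 0
  add 15.78.0.0/15 -> H3 at depth 15
  add 15.78.46.0/24 -> H3 at depth 24
  add 15.78.46.0/24 -> H3 at depth 24
  lookup 15.78.46.183: bits 0000111101001110001011101011 walk d0:H1→d1:-→d2:-→d3:-→d4:-→d5:-→d6:-→d7:-→d8:-→d9:-→d10:-→d11:-→d12:-→d13:-→d14:-→d15:H3→d16:-→d17:-→d18:-→d19:-→d20:-→d21:-→d22:-→d23:-→d24:H3→d25:-→d26:-→d27:-→d28:H3 -> H3
  lookup 15.78.46.189: bits 000011110100111000101110101111 walk d0:H1→d1:-→d2:-→d3:-→d4:-→d5:-→d6:-→d7:-→d8:-→d9:-→d10:-→d11:-→d12:-→d13:-→d14:-→d15:H3→d16:-→d17:-→d18:-→d19:-→d20:-→d21:-→d22:-→d23:-→d24:H3→d25:-→d26:-→d27:-→d28:H3→d29:-→d30:H1 -> H1
  add 15.78.0.0/16 -> H1 at depth 16
  add 15.78.46.190/32 -> H0 at depth 32
  add 15.78.46.160/27 -> H1 at depth 27
  lookup 15.78.46.160: bits 000011110100111000101110101 walk d0:H1→d1:-→d2:-→d3:-→d4:-→d5:-→d6:-→d7:-→d8:-→d9:-→d10:-→d11:-→d12:-→d13:-→d14:-→d15:H3→d16:H1→d17:-→d18:-→d19:-→d20:-→d21:-→d22:-→d23:-→d24:H3→d25:-→d26:-→d27:H1 -> H1
  add 139.64.0.0/10 -> H1 at depth 10
  add 15.78.0.0/16 -> H2 at depth 16
  add 15.78.46.0/24 -> H2 at depth 24
  del 15.78.0.0/15 (clear depth 15)
  add 15.78.46.176/28 -> H1 at depth 28

== LOOKUPS ==
["H1","no-route","H2","H2","H3","H1","H1"]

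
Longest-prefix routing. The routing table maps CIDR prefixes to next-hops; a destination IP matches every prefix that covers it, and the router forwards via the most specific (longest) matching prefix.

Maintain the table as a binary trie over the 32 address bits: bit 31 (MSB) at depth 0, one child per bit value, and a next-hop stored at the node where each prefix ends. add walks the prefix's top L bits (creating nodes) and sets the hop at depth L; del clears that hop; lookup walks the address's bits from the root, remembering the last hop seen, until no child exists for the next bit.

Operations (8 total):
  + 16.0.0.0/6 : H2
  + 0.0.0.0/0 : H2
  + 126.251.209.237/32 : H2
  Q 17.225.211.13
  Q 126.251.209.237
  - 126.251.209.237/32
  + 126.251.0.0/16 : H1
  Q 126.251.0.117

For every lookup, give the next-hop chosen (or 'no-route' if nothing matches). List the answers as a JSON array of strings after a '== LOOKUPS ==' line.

Trace:
  + 16.0.0.0/6 (H2) depth=6
  + 0.0.0.0/0 (H2) depth=0
  + 126.251.209.237/32 (H2) depth=32
  ? 17.225.211.13  path d0:H2→d1:-→d2:-→d3:-→d4:-→d5:-→d6:H2  best=H2
  ? 126.251.209.237  path d0:H2→d1:-→d2:-→d3:-→d4:-→d5:-→d6:-→d7:-→d8:-→d9:-→d10:-→d11:-→d12:-→d13:-→d14:-→d15:-→d16:-→d17:-→d18:-→d19:-→d20:-→d21:-→d22:-→d23:-→d24:-→d25:-→d26:-→d27:-→d28:-→d29:-→d30:-→d31:-→d32:H2  best=H2
  - 126.251.209.237/32 clear@32
  + 126.251.0.0/16 (H1) depth=16
  ? 126.251.0.117  path d0:H2→d1:-→d2:-→d3:-→d4:-→d5:-→d6:-→d7:-→d8:-→d9:-→d10:-→d11:-→d12:-→d13:-→d14:-→d15:-→d16:H1  best=H1

== LOOKUPS ==
["H2","H2","H1"]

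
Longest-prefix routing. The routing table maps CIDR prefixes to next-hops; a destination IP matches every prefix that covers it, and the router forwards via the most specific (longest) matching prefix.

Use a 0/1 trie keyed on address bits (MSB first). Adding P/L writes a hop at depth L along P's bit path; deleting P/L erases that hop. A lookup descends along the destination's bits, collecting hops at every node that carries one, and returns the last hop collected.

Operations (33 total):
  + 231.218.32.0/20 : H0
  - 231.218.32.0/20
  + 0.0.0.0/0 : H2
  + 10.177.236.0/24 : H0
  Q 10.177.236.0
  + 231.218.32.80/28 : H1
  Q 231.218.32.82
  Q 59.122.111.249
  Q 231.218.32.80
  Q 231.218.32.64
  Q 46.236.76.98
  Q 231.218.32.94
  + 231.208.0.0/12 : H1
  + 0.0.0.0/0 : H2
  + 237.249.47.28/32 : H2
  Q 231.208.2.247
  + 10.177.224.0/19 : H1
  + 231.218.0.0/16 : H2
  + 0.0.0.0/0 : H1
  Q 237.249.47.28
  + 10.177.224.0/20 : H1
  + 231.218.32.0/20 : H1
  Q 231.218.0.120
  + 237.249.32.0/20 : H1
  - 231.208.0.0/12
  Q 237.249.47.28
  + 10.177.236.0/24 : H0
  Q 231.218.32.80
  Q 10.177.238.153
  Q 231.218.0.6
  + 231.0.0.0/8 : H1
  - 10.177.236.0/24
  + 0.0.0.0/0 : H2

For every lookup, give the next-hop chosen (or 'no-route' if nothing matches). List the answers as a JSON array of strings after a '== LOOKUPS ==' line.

Apply in order:
  add 231.218.32.0/20 -> H0 at depth 20
  - 231.218.32.0/20 clear@20
  add 0.0.0.0/0 -> H2 at depth 0
  add 10.177.236.0/24 -> H0 at depth 24
  lookup 10.177.236.0: bits 000010101011000111101100 walk d0:H2→d1:-→d2:-→d3:-→d4:-→d5:-→d6:-→d7:-→d8:-→d9:-→d10:-→d11:-→d12:-→d13:-→d14:-→d15:-→d16:-→d17:-→d18:-→d19:-→d20:-→d21:-→d22:-→d23:-→d24:H0 -> H0
  add 231.218.32.80/28 -> H1 at depth 28
  lookup 231.218.32.82: bits 1110011111011010001000000101 walk d0:H2→d1:-→d2:-→d3:-→d4:-→d5:-→d6:-→d7:-→d8:-→d9:-→d10:-→d11:-→d12:-→d13:-→d14:-→d15:-→d16:-→d17:-→d18:-→d19:-→d20:-→d21:-→d22:-→d23:-→d24:-→d25:-→d26:-→d27:-→d28:H1 -> H1
  lookup 59.122.111.249: bits 00 walk d0:H2→d1:-→d2:- -> H2
  lookup 231.218.32.80: bits 1110011111011010001000000101 walk d0:H2→d1:-→d2:-→d3:-→d4:-→d5:-→d6:-→d7:-→d8:-→d9:-→d10:-→d11:-→d12:-→d13:-→d14:-→d15:-→d16:-→d17:-→d18:-→d19:-→d20:-→d21:-→d22:-→d23:-→d24:-→d25:-→d26:-→d27:-→d28:H1 -> H1
  lookup 231.218.32.64: bits 111001111101101000100000010 walk d0:H2→d1:-→d2:-→d3:-→d4:-→d5:-→d6:-→d7:-→d8:-→d9:-→d10:-→d11:-→d12:-→d13:-→d14:-→d15:-→d16:-→d17:-→d18:-→d19:-→d20:-→d21:-→d22:-→d23:-→d24:-→d25:-→d26:-→d27:- -> H2
  lookup 46.236.76.98: bits 00 walk d0:H2→d1:-→d2:- -> H2
  lookup 231.218.32.94: bits 1110011111011010001000000101 walk d0:H2→d1:-→d2:-→d3:-→d4:-→d5:-→d6:-→d7:-→d8:-→d9:-→d10:-→d11:-→d12:-→d13:-→d14:-→d15:-→d16:-→d17:-→d18:-→d19:-→d20:-→d21:-→d22:-→d23:-→d24:-→d25:-→d26:-→d27:-→d28:H1 -> H1
  add 231.208.0.0/12 -> H1 at depth 12
  add 0.0.0.0/0 -> H2 at depth 0
  add 237.249.47.28/32 -> H2 at depth 32
  lookup 231.208.2.247: bits 111001111101 walk d0:H2→d1:-→d2:-→d3:-→d4:-→d5:-→d6:-→d7:-→d8:-→d9:-→d10:-→d11:-→d12:H1 -> H1
  add 10.177.224.0/19 -> H1 at depth 19
  add 231.218.0.0/16 -> H2 at depth 16
  add 0.0.0.0/0 -> H1 at depth 0
  lookup 237.249.47.28: bits 11101101111110010010111100011100 walk d0:H1→d1:-→d2:-→d3:-→d4:-→d5:-→d6:-→d7:-→d8:-→d9:-→d10:-→d11:-→d12:-→d13:-→d14:-→d15:-→d16:-→d17:-→d18:-→d19:-→d20:-→d21:-→d22:-→d23:-→d24:-→d25:-→d26:-→d27:-→d28:-→d29:-→d30:-→d31:-→d32:H2 -> H2
  add 10.177.224.0/20 -> H1 at depth 20
  add 231.218.32.0/20 -> H1 at depth 20
  lookup 231.218.0.120: bits 111001111101101000 walk d0:H1→d1:-→d2:-→d3:-→d4:-→d5:-→d6:-→d7:-→d8:-→d9:-→d10:-→d11:-→d12:H1→d13:-→d14:-→d15:-→d16:H2→d17:-→d18:- -> H2
  add 237.249.32.0/20 -> H1 at depth 20
  - 231.208.0.0/12 clear@12
  lookup 237.249.47.28: bits 11101101111110010010111100011100 walk d0:H1→d1:-→d2:-→d3:-→d4:-→d5:-→d6:-→d7:-→d8:-→d9:-→d10:-→d11:-→d12:-→d13:-→d14:-→d15:-→d16:-→d17:-→d18:-→d19:-→d20:H1→d21:-→d22:-→d23:-→d24:-→d25:-→d26:-→d27:-→d28:-→d29:-→d30:-→d31:-→d32:H2 -> H2
  add 10.177.236.0/24 -> H0 at depth 24
  lookup 231.218.32.80: bits 1110011111011010001000000101 walk d0:H1→d1:-→d2:-→d3:-→d4:-→d5:-→d6:-→d7:-→d8:-→d9:-→d10:-→d11:-→d12:-→d13:-→d14:-→d15:-→d16:H2→d17:-→d18:-→d19:-→d20:H1→d21:-→d22:-→d23:-→d24:-→d25:-→d26:-→d27:-→d28:H1 -> H1
  lookup 10.177.238.153: bits 0000101010110001111011 walk d0:H1→d1:-→d2:-→d3:-→d4:-→d5:-→d6:-→d7:-→d8:-→d9:-→d10:-→d11:-→d12:-→d13:-→d14:-→d15:-→d16:-→d17:-→d18:-→d19:H1→d20:H1→d21:-→d22:- -> H1
  lookup 231.218.0.6: bits 111001111101101000 walk d0:H1→d1:-→d2:-→d3:-→d4:-→d5:-→d6:-→d7:-→d8:-→d9:-→d10:-→d11:-→d12:-→d13:-→d14:-→d15:-→d16:H2→d17:-→d18:- -> H2
  add 231.0.0.0/8 -> H1 at depth 8
  - 10.177.236.0/24 clear@24
  add 0.0.0.0/0 -> H2 at depth 0

== LOOKUPS ==
["H0","H1","H2","H1","H2","H2","H1","H1","H2","H2","H2","H1","H1","H2"]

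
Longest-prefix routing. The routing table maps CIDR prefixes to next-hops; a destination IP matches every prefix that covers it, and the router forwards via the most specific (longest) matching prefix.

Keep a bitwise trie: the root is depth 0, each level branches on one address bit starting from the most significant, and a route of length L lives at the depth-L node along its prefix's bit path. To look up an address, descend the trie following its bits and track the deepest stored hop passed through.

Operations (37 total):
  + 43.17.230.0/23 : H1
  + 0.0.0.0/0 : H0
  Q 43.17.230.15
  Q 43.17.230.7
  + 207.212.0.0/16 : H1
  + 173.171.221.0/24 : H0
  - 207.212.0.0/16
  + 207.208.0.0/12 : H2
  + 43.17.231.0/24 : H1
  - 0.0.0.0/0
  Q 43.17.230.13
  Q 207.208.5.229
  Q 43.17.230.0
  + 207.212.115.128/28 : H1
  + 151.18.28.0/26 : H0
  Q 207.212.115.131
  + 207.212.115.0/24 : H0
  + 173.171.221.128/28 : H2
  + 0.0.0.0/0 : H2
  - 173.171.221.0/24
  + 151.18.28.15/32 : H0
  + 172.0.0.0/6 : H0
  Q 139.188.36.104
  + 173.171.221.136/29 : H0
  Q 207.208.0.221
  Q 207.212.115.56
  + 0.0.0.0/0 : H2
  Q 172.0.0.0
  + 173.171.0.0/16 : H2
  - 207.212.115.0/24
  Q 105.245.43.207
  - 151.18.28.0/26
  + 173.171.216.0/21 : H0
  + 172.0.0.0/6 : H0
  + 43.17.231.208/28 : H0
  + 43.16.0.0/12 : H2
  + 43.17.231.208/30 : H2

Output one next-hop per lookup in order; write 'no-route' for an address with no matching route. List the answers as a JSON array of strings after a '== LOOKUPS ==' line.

Process each operation:
  + 43.17.230.0/23 (H1) depth=23
  + 0.0.0.0/0 (H0) depth=0
  lookup 43.17.230.15: bits 00101011000100011110011 walk d0:H0→d1:-→d2:-→d3:-→d4:-→d5:-→d6:-→d7:-→d8:-→d9:-→d10:-→d11:-→d12:-→d13:-→d14:-→d15:-→d16:-→d17:-→d18:-→d19:-→d20:-→d21:-→d22:-→d23:H1 -> H1
  lookup 43.17.230.7: bits 00101011000100011110011 walk d0:H0→d1:-→d2:-→d3:-→d4:-→d5:-→d6:-→d7:-→d8:-→d9:-→d10:-→d11:-→d12:-→d13:-→d14:-→d15:-→d16:-→d17:-→d18:-→d19:-→d20:-→d21:-→d22:-→d23:H1 -> H1
  + 207.212.0.0/16 (H1) depth=16
  + 173.171.221.0/24 (H0) depth=24
  del 207.212.0.0/16 (clear depth 16)
  + 207.208.0.0/12 (H2) depth=12
  + 43.17.231.0/24 (H1) depth=24
  del 0.0.0.0/0 (clear depth 0)
  lookup 43.17.230.13: bits 00101011000100011110011 walk d0:-→d1:-→d2:-→d3:-→d4:-→d5:-→d6:-→d7:-→d8:-→d9:-→d10:-→d11:-→d12:-→d13:-→d14:-→d15:-→d16:-→d17:-→d18:-→d19:-→d20:-→d21:-→d22:-→d23:H1 -> H1
  lookup 207.208.5.229: bits 1100111111010 walk d0:-→d1:-→d2:-→d3:-→d4:-→d5:-→d6:-→d7:-→d8:-→d9:-→d10:-→d11:-→d12:H2→d13:- -> H2
  lookup 43.17.230.0: bits 00101011000100011110011 walk d0:-→d1:-→d2:-→d3:-→d4:-→d5:-→d6:-→d7:-→d8:-→d9:-→d10:-→d11:-→d12:-→d13:-→d14:-→d15:-→d16:-→d17:-→d18:-→d19:-→d20:-→d21:-→d22:-→d23:H1 -> H1
  + 207.212.115.128/28 (H1) depth=28
  + 151.18.28.0/26 (H0) depth=26
  lookup 207.212.115.131: bits 1100111111010100011100111000 walk d0:-→d1:-→d2:-→d3:-→d4:-→d5:-→d6:-→d7:-→d8:-→d9:-→d10:-→d11:-→d12:H2→d13:-→d14:-→d15:-→d16:-→d17:-→d18:-→d19:-→d20:-→d21:-→d22:-→d23:-→d24:-→d25:-→d26:-→d27:-→d28:H1 -> H1
  + 207.212.115.0/24 (H0) depth=24
  + 173.171.221.128/28 (H2) depth=28
  + 0.0.0.0/0 (H2) depth=0
  del 173.171.221.0/24 (clear depth 24)
  + 151.18.28.15/32 (H0) depth=32
  + 172.0.0.0/6 (H0) depth=6
  lookup 139.188.36.104: bits 100 walk d0:H2→d1:-→d2:-→d3:- -> H2
  + 173.171.221.136/29 (H0) depth=29
  lookup 207.208.0.221: bits 1100111111010 walk d0:H2→d1:-→d2:-→d3:-→d4:-→d5:-→d6:-→d7:-→d8:-→d9:-→d10:-→d11:-→d12:H2→d13:- -> H2
  lookup 207.212.115.56: bits 110011111101010001110011 walk d0:H2→d1:-→d2:-→d3:-→d4:-→d5:-→d6:-→d7:-→d8:-→d9:-→d10:-→d11:-→d12:H2→d13:-→d14:-→d15:-→d16:-→d17:-→d18:-→d19:-→d20:-→d21:-→d22:-→d23:-→d24:H0 -> H0
  + 0.0.0.0/0 (H2) depth=0
  lookup 172.0.0.0: bits 1010110 walk d0:H2→d1:-→d2:-→d3:-→d4:-→d5:-→d6:H0→d7:- -> H0
  + 173.171.0.0/16 (H2) depth=16
  del 207.212.115.0/24 (clear depth 24)
  lookup 105.245.43.207: bits 0 walk d0:H2→d1:- -> H2
  del 151.18.28.0/26 (clear depth 26)
  + 173.171.216.0/21 (H0) depth=21
  + 172.0.0.0/6 (H0) depth=6
  + 43.17.231.208/28 (H0) depth=28
  + 43.16.0.0/12 (H2) depth=12
  + 43.17.231.208/30 (H2) depth=30

== LOOKUPS ==
["H1","H1","H1","H2","H1","H1","H2","H2","H0","H0","H2"]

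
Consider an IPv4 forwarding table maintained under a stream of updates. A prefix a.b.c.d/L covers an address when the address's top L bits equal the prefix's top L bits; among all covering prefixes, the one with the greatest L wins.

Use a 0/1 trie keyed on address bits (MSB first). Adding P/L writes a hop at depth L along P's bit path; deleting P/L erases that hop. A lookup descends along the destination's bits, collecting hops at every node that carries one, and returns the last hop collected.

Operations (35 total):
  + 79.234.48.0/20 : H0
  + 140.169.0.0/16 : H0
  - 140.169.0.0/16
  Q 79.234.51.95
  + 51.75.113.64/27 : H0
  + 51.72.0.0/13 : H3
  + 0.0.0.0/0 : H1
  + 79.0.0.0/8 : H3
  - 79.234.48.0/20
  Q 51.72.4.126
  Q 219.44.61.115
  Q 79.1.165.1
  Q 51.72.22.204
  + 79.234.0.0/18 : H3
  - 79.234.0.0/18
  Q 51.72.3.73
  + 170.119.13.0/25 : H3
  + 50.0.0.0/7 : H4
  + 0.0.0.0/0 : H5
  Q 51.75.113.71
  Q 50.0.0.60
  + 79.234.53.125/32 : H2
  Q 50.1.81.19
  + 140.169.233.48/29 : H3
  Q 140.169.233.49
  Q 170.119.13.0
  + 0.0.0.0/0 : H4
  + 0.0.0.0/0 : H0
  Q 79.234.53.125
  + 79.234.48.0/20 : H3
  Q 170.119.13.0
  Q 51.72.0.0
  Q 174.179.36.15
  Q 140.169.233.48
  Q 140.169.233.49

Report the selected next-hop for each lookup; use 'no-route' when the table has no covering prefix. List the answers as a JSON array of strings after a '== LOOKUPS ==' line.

Apply in order:
  + 79.234.48.0/20 (H0) depth=20
  + 140.169.0.0/16 (H0) depth=16
  del 140.169.0.0/16 (clear depth 16)
  lookup 79.234.51.95: bits 01001111111010100011 walk d0:-→d1:-→d2:-→d3:-→d4:-→d5:-→d6:-→d7:-→d8:-→d9:-→d10:-→d11:-→d12:-→d13:-→d14:-→d15:-→d16:-→d17:-→d18:-→d19:-→d20:H0 -> H0
  + 51.75.113.64/27 (H0) depth=27
  + 51.72.0.0/13 (H3) depth=13
  + 0.0.0.0/0 (H1) depth=0
  + 79.0.0.0/8 (H3) depth=8
  del 79.234.48.0/20 (clear depth 20)
  lookup 51.72.4.126: bits 00110011010010 walk d0:H1→d1:-→d2:-→d3:-→d4:-→d5:-→d6:-→d7:-→d8:-→d9:-→d10:-→d11:-→d12:-→d13:H3→d14:- -> H3
  lookup 219.44.61.115: bits 1 walk d0:H1→d1:- -> H1
  lookup 79.1.165.1: bits 01001111 walk d0:H1→d1:-→d2:-→d3:-→d4:-→d5:-→d6:-→d7:-→d8:H3 -> H3
  lookup 51.72.22.204: bits 00110011010010 walk d0:H1→d1:-→d2:-→d3:-→d4:-→d5:-→d6:-→d7:-→d8:-→d9:-→d10:-→d11:-→d12:-→d13:H3→d14:- -> H3
  + 79.234.0.0/18 (H3) depth=18
  del 79.234.0.0/18 (clear depth 18)
  lookup 51.72.3.73: bits 00110011010010 walk d0:H1→d1:-→d2:-→d3:-→d4:-→d5:-→d6:-→d7:-→d8:-→d9:-→d10:-→d11:-→d12:-→d13:H3→d14:- -> H3
  + 170.119.13.0/25 (H3) depth=25
  + 50.0.0.0/7 (H4) depth=7
  + 0.0.0.0/0 (H5) depth=0
  lookup 51.75.113.71: bits 001100110100101101110001010 walk d0:H5→d1:-→d2:-→d3:-→d4:-→d5:-→d6:-→d7:H4→d8:-→d9:-→d10:-→d11:-→d12:-→d13:H3→d14:-→d15:-→d16:-→d17:-→d18:-→d19:-→d20:-→d21:-→d22:-→d23:-→d24:-→d25:-→d26:-→d27:H0 -> H0
  lookup 50.0.0.60: bits 0011001 walk d0:H5→d1:-→d2:-→d3:-→d4:-→d5:-→d6:-→d7:H4 -> H4
  + 79.234.53.125/32 (H2) depth=32
  lookup 50.1.81.19: bits 0011001 walk d0:H5→d1:-→d2:-→d3:-→d4:-→d5:-→d6:-→d7:H4 -> H4
  + 140.169.233.48/29 (H3) depth=29
  lookup 140.169.233.49: bits 10001100101010011110100100110 walk d0:H5→d1:-→d2:-→d3:-→d4:-→d5:-→d6:-→d7:-→d8:-→d9:-→d10:-→d11:-→d12:-→d13:-→d14:-→d15:-→d16:-→d17:-→d18:-→d19:-→d20:-→d21:-→d22:-→d23:-→d24:-→d25:-→d26:-→d27:-→d28:-→d29:H3 -> H3
  lookup 170.119.13.0: bits 1010101001110111000011010 walk d0:H5→d1:-→d2:-→d3:-→d4:-→d5:-→d6:-→d7:-→d8:-→d9:-→d10:-→d11:-→d12:-→d13:-→d14:-→d15:-→d16:-→d17:-→d18:-→d19:-→d20:-→d21:-→d22:-→d23:-→d24:-→d25:H3 -> H3
  + 0.0.0.0/0 (H4) depth=0
  + 0.0.0.0/0 (H0) depth=0
  lookup 79.234.53.125: bits 01001111111010100011010101111101 walk d0:H0→d1:-→d2:-→d3:-→d4:-→d5:-→d6:-→d7:-→d8:H3→d9:-→d10:-→d11:-→d12:-→d13:-→d14:-→d15:-→d16:-→d17:-→d18:-→d19:-→d20:-→d21:-→d22:-→d23:-→d24:-→d25:-→d26:-→d27:-→d28:-→d29:-→d30:-→d31:-→d32:H2 -> H2
  + 79.234.48.0/20 (H3) depth=20
  lookup 170.119.13.0: bits 1010101001110111000011010 walk d0:H0→d1:-→d2:-→d3:-→d4:-→d5:-→d6:-→d7:-→d8:-→d9:-→d10:-→d11:-→d12:-→d13:-→d14:-→d15:-→d16:-→d17:-→d18:-→d19:-→d20:-→d21:-→d22:-→d23:-→d24:-→d25:H3 -> H3
  lookup 51.72.0.0: bits 00110011010010 walk d0:H0→d1:-→d2:-→d3:-→d4:-→d5:-→d6:-→d7:H4→d8:-→d9:-→d10:-→d11:-→d12:-→d13:H3→d14:- -> H3
  lookup 174.179.36.15: bits 10101 walk d0:H0→d1:-→d2:-→d3:-→d4:-→d5:- -> H0
  lookup 140.169.233.48: bits 10001100101010011110100100110 walk d0:H0→d1:-→d2:-→d3:-→d4:-→d5:-→d6:-→d7:-→d8:-→d9:-→d10:-→d11:-→d12:-→d13:-→d14:-→d15:-→d16:-→d17:-→d18:-→d19:-→d20:-→d21:-→d22:-→d23:-→d24:-→d25:-→d26:-→d27:-→d28:-→d29:H3 -> H3
  lookup 140.169.233.49: bits 10001100101010011110100100110 walk d0:H0→d1:-→d2:-→d3:-→d4:-→d5:-→d6:-→d7:-→d8:-→d9:-→d10:-→d11:-→d12:-→d13:-→d14:-→d15:-→d16:-→d17:-→d18:-→d19:-→d20:-→d21:-→d22:-→d23:-→d24:-→d25:-→d26:-→d27:-→d28:-→d29:H3 -> H3

== LOOKUPS ==
["H0","H3","H1","H3","H3","H3","H0","H4","H4","H3","H3","H2","H3","H3","H0","H3","H3"]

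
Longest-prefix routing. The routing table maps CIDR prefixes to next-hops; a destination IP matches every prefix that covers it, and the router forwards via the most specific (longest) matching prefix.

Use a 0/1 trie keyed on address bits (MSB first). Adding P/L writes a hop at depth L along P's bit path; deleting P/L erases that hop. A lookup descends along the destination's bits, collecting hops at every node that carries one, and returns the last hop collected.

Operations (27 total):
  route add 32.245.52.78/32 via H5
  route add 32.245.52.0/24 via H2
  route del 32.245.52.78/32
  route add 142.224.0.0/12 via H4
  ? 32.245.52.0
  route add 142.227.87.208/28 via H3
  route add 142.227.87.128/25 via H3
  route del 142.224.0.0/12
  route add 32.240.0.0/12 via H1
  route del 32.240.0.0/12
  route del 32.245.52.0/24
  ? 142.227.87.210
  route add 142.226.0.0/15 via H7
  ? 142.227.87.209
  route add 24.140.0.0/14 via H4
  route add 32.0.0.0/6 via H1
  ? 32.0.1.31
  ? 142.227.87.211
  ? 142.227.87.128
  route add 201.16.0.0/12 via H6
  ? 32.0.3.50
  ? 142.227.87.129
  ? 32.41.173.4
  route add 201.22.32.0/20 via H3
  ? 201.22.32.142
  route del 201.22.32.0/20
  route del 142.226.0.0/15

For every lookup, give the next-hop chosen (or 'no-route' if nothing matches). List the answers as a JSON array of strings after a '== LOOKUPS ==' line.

Process each operation:
  + 32.245.52.78/32 (H5) depth=32
  + 32.245.52.0/24 (H2) depth=24
  del 32.245.52.78/32 (clear depth 32)
  + 142.224.0.0/12 (H4) depth=12
  lookup 32.245.52.0: bits 0010000011110101001101000 walk d0:-→d1:-→d2:-→d3:-→d4:-→d5:-→d6:-→d7:-→d8:-→d9:-→d10:-→d11:-→d12:-→d13:-→d14:-→d15:-→d16:-→d17:-→d18:-→d19:-→d20:-→d21:-→d22:-→d23:-→d24:H2→d25:- -> H2
  + 142.227.87.208/28 (H3) depth=28
  + 142.227.87.128/25 (H3) depth=25
  del 142.224.0.0/12 (clear depth 12)
  + 32.240.0.0/12 (H1) depth=12
  del 32.240.0.0/12 (clear depth 12)
  del 32.245.52.0/24 (clear depth 24)
  lookup 142.227.87.210: bits 1000111011100011010101111101 walk d0:-→d1:-→d2:-→d3:-→d4:-→d5:-→d6:-→d7:-→d8:-→d9:-→d10:-→d11:-→d12:-→d13:-→d14:-→d15:-→d16:-→d17:-→d18:-→d19:-→d20:-→d21:-→d22:-→d23:-→d24:-→d25:H3→d26:-→d27:-→d28:H3 -> H3
  + 142.226.0.0/15 (H7) depth=15
  lookup 142.227.87.209: bits 1000111011100011010101111101 walk d0:-→d1:-→d2:-→d3:-→d4:-→d5:-→d6:-→d7:-→d8:-→d9:-→d10:-→d11:-→d12:-→d13:-→d14:-→d15:H7→d16:-→d17:-→d18:-→d19:-→d20:-→d21:-→d22:-→d23:-→d24:-→d25:H3→d26:-→d27:-→d28:H3 -> H3
  + 24.140.0.0/14 (H4) depth=14
  + 32.0.0.0/6 (H1) depth=6
  lookup 32.0.1.31: bits 00100000 walk d0:-→d1:-→d2:-→d3:-→d4:-→d5:-→d6:H1→d7:-→d8:- -> H1
  lookup 142.227.87.211: bits 1000111011100011010101111101 walk d0:-→d1:-→d2:-→d3:-→d4:-→d5:-→d6:-→d7:-→d8:-→d9:-→d10:-→d11:-→d12:-→d13:-→d14:-→d15:H7→d16:-→d17:-→d18:-→d19:-→d20:-→d21:-→d22:-→d23:-→d24:-→d25:H3→d26:-→d27:-→d28:H3 -> H3
  lookup 142.227.87.128: bits 1000111011100011010101111 walk d0:-→d1:-→d2:-→d3:-→d4:-→d5:-→d6:-→d7:-→d8:-→d9:-→d10:-→d11:-→d12:-→d13:-→d14:-→d15:H7→d16:-→d17:-→d18:-→d19:-→d20:-→d21:-→d22:-→d23:-→d24:-→d25:H3 -> H3
  + 201.16.0.0/12 (H6) depth=12
  lookup 32.0.3.50: bits 00100000 walk d0:-→d1:-→d2:-→d3:-→d4:-→d5:-→d6:H1→d7:-→d8:- -> H1
  lookup 142.227.87.129: bits 1000111011100011010101111 walk d0:-→d1:-→d2:-→d3:-→d4:-→d5:-→d6:-→d7:-→d8:-→d9:-→d10:-→d11:-→d12:-→d13:-→d14:-→d15:H7→d16:-→d17:-→d18:-→d19:-→d20:-→d21:-→d22:-→d23:-→d24:-→d25:H3 -> H3
  lookup 32.41.173.4: bits 00100000 walk d0:-→d1:-→d2:-→d3:-→d4:-→d5:-→d6:H1→d7:-→d8:- -> H1
  + 201.22.32.0/20 (H3) depth=20
  lookup 201.22.32.142: bits 11001001000101100010 walk d0:-→d1:-→d2:-→d3:-→d4:-→d5:-→d6:-→d7:-→d8:-→d9:-→d10:-→d11:-→d12:H6→d13:-→d14:-→d15:-→d16:-→d17:-→d18:-→d19:-→d20:H3 -> H3
  del 201.22.32.0/20 (clear depth 20)
  del 142.226.0.0/15 (clear depth 15)

== LOOKUPS ==
["H2","H3","H3","H1","H3","H3","H1","H3","H1","H3"]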